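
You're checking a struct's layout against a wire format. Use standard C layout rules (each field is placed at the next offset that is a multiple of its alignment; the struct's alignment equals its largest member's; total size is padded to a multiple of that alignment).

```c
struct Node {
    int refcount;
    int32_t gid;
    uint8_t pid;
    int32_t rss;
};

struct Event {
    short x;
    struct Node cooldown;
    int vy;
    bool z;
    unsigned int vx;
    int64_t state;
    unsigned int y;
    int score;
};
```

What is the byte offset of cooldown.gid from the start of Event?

8

Node: refcount at 0 (size 4, align 4) → ends 4; gid at 4 (size 4, align 4) → ends 8; pid at 8 (size 1, align 1) → ends 9; pad 3 to align 4 for rss; rss at 12 (size 4, align 4) → ends 16; total 16 bytes, alignment 4
x at 0 (size 2, align 2) → ends 2
pad 2 to align 4 for cooldown
cooldown at 4 (size 16, align 4) → ends 20
within Node: gid at 4
4 + 4 = 8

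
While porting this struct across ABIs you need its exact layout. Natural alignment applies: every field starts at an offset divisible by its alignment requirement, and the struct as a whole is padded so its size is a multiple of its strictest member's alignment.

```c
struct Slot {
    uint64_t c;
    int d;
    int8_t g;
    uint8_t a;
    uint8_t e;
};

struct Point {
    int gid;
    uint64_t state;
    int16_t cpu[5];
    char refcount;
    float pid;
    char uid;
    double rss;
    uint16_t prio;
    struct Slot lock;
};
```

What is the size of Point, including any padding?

Slot: 0..8  c  (8B, 8-aligned); 8..12  d  (4B, 4-aligned); 12..13  g  (1B, 1-aligned); 13..14  a  (1B, 1-aligned); 14..15  e  (1B, 1-aligned); 15..16  -- tail padding (1B); sizeof = 16, alignof = 8
0..4  gid  (4B, 4-aligned)
4..8  -- padding (4B)
8..16  state  (8B, 8-aligned)
16..26  cpu  (10B, 2-aligned)
26..27  refcount  (1B, 1-aligned)
27..28  -- padding (1B)
28..32  pid  (4B, 4-aligned)
32..33  uid  (1B, 1-aligned)
33..40  -- padding (7B)
40..48  rss  (8B, 8-aligned)
48..50  prio  (2B, 2-aligned)
50..56  -- padding (6B)
56..72  lock  (16B, 8-aligned)
sizeof = 72, alignof = 8

72 bytes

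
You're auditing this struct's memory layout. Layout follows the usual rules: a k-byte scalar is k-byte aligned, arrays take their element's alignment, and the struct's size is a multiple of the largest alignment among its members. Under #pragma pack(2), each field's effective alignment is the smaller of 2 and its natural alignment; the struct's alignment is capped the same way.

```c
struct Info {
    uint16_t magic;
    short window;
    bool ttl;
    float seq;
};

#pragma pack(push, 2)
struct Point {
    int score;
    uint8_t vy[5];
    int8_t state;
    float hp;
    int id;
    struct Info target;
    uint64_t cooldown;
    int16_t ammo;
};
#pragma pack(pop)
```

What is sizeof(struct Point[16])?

Info: magic at 0 (size 2, align 2) → ends 2; window at 2 (size 2, align 2) → ends 4; ttl at 4 (size 1, align 1) → ends 5; pad 3 to align 4 for seq; seq at 8 (size 4, align 4) → ends 12; total 12 bytes, alignment 4
score at 0 (size 4, align 2) → ends 4
vy at 4 (size 5, align 1) → ends 9
state at 9 (size 1, align 1) → ends 10
hp at 10 (size 4, align 2) → ends 14
id at 14 (size 4, align 2) → ends 18
target at 18 (size 12, align 2) → ends 30
cooldown at 30 (size 8, align 2) → ends 38
ammo at 38 (size 2, align 2) → ends 40
total 40 bytes, alignment 2
array of 16: 16 × 40 = 640

640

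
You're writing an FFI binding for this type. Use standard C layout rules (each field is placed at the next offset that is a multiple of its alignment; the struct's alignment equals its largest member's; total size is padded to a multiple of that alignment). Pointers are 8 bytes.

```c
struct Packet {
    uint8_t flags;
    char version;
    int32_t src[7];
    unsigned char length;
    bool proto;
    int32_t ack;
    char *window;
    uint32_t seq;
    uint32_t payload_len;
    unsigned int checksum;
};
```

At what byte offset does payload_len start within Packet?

52

@0: flags [1B, align 1] → 1
@1: version [1B, align 1] → 2
+2 pad (align 4)
@4: src [28B, align 4] → 32
@32: length [1B, align 1] → 33
@33: proto [1B, align 1] → 34
+2 pad (align 4)
@36: ack [4B, align 4] → 40
@40: window [8B, align 8] → 48
@48: seq [4B, align 4] → 52
@52: payload_len [4B, align 4] → 56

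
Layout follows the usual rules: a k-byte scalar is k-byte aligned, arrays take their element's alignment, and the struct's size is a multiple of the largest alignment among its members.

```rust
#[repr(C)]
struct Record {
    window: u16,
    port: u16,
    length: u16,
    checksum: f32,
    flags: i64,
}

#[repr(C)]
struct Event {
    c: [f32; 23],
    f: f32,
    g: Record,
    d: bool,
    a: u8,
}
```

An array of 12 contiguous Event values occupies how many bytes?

Record: window at 0 (size 2, align 2) → ends 2; port at 2 (size 2, align 2) → ends 4; length at 4 (size 2, align 2) → ends 6; pad 2 to align 4 for checksum; checksum at 8 (size 4, align 4) → ends 12; pad 4 to align 8 for flags; flags at 16 (size 8, align 8) → ends 24; total 24 bytes, alignment 8
c at 0 (size 92, align 4) → ends 92
f at 92 (size 4, align 4) → ends 96
g at 96 (size 24, align 8) → ends 120
d at 120 (size 1, align 1) → ends 121
a at 121 (size 1, align 1) → ends 122
tail pad 6 to reach multiple of 8
total 128 bytes, alignment 8
array of 12: 12 × 128 = 1536

1536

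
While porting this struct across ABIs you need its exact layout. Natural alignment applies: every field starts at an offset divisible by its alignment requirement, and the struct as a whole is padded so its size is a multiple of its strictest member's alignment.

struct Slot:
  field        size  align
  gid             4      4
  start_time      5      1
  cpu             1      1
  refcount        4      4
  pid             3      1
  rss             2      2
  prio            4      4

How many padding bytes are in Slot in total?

5

@0: gid [4B, align 4] → 4
@4: start_time [5B, align 1] → 9
@9: cpu [1B, align 1] → 10
+2 pad (align 4)
@12: refcount [4B, align 4] → 16
@16: pid [3B, align 1] → 19
+1 pad (align 2)
@20: rss [2B, align 2] → 22
+2 pad (align 4)
@24: prio [4B, align 4] → 28
size 28, align 4
data bytes 23, size 28 → padding 5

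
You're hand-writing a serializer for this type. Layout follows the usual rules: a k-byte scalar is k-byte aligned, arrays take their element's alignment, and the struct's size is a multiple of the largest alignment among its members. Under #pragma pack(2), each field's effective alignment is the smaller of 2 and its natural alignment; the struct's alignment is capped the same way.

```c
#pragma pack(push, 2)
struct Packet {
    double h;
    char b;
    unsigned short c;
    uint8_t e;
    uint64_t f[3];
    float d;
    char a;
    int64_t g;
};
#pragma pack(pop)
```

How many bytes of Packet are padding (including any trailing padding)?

0..8  h  (8B, 2-aligned)
8..9  b  (1B, 1-aligned)
9..10  -- padding (1B)
10..12  c  (2B, 2-aligned)
12..13  e  (1B, 1-aligned)
13..14  -- padding (1B)
14..38  f  (24B, 2-aligned)
38..42  d  (4B, 2-aligned)
42..43  a  (1B, 1-aligned)
43..44  -- padding (1B)
44..52  g  (8B, 2-aligned)
sizeof = 52, alignof = 2
data bytes 49, size 52 → padding 3

3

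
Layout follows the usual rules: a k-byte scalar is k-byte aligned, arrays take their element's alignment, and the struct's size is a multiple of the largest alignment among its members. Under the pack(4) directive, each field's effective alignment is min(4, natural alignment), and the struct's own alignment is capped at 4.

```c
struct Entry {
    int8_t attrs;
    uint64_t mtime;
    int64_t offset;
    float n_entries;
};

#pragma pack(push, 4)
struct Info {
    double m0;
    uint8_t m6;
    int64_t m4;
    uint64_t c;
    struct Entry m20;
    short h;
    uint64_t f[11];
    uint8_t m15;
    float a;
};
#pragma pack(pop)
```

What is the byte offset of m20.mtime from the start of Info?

Entry: @0: attrs [1B, align 1] → 1; +7 pad (align 8); @8: mtime [8B, align 8] → 16; @16: offset [8B, align 8] → 24; @24: n_entries [4B, align 4] → 28; +4 tail pad (align 8); size 32, align 8
@0: m0 [8B, align 4] → 8
@8: m6 [1B, align 1] → 9
+3 pad (align 4)
@12: m4 [8B, align 4] → 20
@20: c [8B, align 4] → 28
@28: m20 [32B, align 4] → 60
within Entry: mtime at 8
28 + 8 = 36

36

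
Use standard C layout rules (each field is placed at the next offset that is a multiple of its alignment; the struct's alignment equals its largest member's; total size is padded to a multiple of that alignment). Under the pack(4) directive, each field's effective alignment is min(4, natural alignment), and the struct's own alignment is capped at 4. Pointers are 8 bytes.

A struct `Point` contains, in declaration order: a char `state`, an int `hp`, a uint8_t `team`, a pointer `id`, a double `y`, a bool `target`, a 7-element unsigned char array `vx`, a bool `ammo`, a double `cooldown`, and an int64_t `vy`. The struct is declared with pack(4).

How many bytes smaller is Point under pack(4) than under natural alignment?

8

natural layout:
  @0: state [1B, align 1] → 1
  +3 pad (align 4)
  @4: hp [4B, align 4] → 8
  @8: team [1B, align 1] → 9
  +7 pad (align 8)
  @16: id [8B, align 8] → 24
  @24: y [8B, align 8] → 32
  @32: target [1B, align 1] → 33
  @33: vx [7B, align 1] → 40
  @40: ammo [1B, align 1] → 41
  +7 pad (align 8)
  @48: cooldown [8B, align 8] → 56
  @56: vy [8B, align 8] → 64
  size 64, align 8
packed(4) layout:
  @0: state [1B, align 1] → 1
  +3 pad (align 4)
  @4: hp [4B, align 4] → 8
  @8: team [1B, align 1] → 9
  +3 pad (align 4)
  @12: id [8B, align 4] → 20
  @20: y [8B, align 4] → 28
  @28: target [1B, align 1] → 29
  @29: vx [7B, align 1] → 36
  @36: ammo [1B, align 1] → 37
  +3 pad (align 4)
  @40: cooldown [8B, align 4] → 48
  @48: vy [8B, align 4] → 56
  size 56, align 4
64 − 56 = 8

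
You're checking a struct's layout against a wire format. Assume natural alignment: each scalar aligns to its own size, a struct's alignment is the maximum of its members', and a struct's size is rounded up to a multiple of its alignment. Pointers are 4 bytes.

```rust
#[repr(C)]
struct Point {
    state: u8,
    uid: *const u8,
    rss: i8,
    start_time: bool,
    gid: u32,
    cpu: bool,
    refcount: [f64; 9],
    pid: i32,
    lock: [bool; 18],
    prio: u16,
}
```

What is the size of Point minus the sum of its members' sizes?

0..1  state  (1B, 1-aligned)
1..4  -- padding (3B)
4..8  uid  (4B, 4-aligned)
8..9  rss  (1B, 1-aligned)
9..10  start_time  (1B, 1-aligned)
10..12  -- padding (2B)
12..16  gid  (4B, 4-aligned)
16..17  cpu  (1B, 1-aligned)
17..24  -- padding (7B)
24..96  refcount  (72B, 8-aligned)
96..100  pid  (4B, 4-aligned)
100..118  lock  (18B, 1-aligned)
118..120  prio  (2B, 2-aligned)
sizeof = 120, alignof = 8
data bytes 108, size 120 → padding 12

12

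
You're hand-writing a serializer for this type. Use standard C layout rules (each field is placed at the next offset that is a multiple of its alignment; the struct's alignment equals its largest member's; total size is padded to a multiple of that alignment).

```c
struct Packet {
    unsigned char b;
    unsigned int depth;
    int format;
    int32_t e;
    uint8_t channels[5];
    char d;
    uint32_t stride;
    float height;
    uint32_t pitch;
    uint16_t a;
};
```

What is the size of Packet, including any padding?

40 bytes

b at 0 (size 1, align 1) → ends 1
pad 3 to align 4 for depth
depth at 4 (size 4, align 4) → ends 8
format at 8 (size 4, align 4) → ends 12
e at 12 (size 4, align 4) → ends 16
channels at 16 (size 5, align 1) → ends 21
d at 21 (size 1, align 1) → ends 22
pad 2 to align 4 for stride
stride at 24 (size 4, align 4) → ends 28
height at 28 (size 4, align 4) → ends 32
pitch at 32 (size 4, align 4) → ends 36
a at 36 (size 2, align 2) → ends 38
tail pad 2 to reach multiple of 4
total 40 bytes, alignment 4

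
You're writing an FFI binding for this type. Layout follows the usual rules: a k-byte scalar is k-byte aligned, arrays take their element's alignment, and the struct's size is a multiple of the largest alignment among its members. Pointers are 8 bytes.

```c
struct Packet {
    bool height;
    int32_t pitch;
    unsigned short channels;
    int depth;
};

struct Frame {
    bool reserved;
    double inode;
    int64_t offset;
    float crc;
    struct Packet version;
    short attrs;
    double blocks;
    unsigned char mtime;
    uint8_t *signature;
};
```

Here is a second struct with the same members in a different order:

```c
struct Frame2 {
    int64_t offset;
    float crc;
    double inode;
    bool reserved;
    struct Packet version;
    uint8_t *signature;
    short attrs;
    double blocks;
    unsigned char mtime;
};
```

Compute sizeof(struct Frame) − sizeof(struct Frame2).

Packet: @0: height [1B, align 1] → 1; +3 pad (align 4); @4: pitch [4B, align 4] → 8; @8: channels [2B, align 2] → 10; +2 pad (align 4); @12: depth [4B, align 4] → 16; size 16, align 4
@0: reserved [1B, align 1] → 1
+7 pad (align 8)
@8: inode [8B, align 8] → 16
@16: offset [8B, align 8] → 24
@24: crc [4B, align 4] → 28
@28: version [16B, align 4] → 44
@44: attrs [2B, align 2] → 46
+2 pad (align 8)
@48: blocks [8B, align 8] → 56
@56: mtime [1B, align 1] → 57
+7 pad (align 8)
@64: signature [8B, align 8] → 72
size 72, align 8
— Frame2 —
@0: offset [8B, align 8] → 8
@8: crc [4B, align 4] → 12
+4 pad (align 8)
@16: inode [8B, align 8] → 24
@24: reserved [1B, align 1] → 25
+3 pad (align 4)
@28: version [16B, align 4] → 44
+4 pad (align 8)
@48: signature [8B, align 8] → 56
@56: attrs [2B, align 2] → 58
+6 pad (align 8)
@64: blocks [8B, align 8] → 72
@72: mtime [1B, align 1] → 73
+7 tail pad (align 8)
size 80, align 8
72 − 80 = -8

-8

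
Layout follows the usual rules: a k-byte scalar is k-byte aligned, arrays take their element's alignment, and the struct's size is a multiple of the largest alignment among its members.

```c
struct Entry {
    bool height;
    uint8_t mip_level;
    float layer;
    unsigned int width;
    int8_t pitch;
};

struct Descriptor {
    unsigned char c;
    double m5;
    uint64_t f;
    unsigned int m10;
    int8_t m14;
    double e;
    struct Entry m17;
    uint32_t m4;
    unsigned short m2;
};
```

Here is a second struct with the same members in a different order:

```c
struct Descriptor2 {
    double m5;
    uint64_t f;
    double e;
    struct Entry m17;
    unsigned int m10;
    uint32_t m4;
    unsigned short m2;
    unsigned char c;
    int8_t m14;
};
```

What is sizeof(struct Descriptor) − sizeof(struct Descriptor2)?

Entry: @0: height [1B, align 1] → 1; @1: mip_level [1B, align 1] → 2; +2 pad (align 4); @4: layer [4B, align 4] → 8; @8: width [4B, align 4] → 12; @12: pitch [1B, align 1] → 13; +3 tail pad (align 4); size 16, align 4
@0: c [1B, align 1] → 1
+7 pad (align 8)
@8: m5 [8B, align 8] → 16
@16: f [8B, align 8] → 24
@24: m10 [4B, align 4] → 28
@28: m14 [1B, align 1] → 29
+3 pad (align 8)
@32: e [8B, align 8] → 40
@40: m17 [16B, align 4] → 56
@56: m4 [4B, align 4] → 60
@60: m2 [2B, align 2] → 62
+2 tail pad (align 8)
size 64, align 8
— Descriptor2 —
@0: m5 [8B, align 8] → 8
@8: f [8B, align 8] → 16
@16: e [8B, align 8] → 24
@24: m17 [16B, align 4] → 40
@40: m10 [4B, align 4] → 44
@44: m4 [4B, align 4] → 48
@48: m2 [2B, align 2] → 50
@50: c [1B, align 1] → 51
@51: m14 [1B, align 1] → 52
+4 tail pad (align 8)
size 56, align 8
64 − 56 = 8

8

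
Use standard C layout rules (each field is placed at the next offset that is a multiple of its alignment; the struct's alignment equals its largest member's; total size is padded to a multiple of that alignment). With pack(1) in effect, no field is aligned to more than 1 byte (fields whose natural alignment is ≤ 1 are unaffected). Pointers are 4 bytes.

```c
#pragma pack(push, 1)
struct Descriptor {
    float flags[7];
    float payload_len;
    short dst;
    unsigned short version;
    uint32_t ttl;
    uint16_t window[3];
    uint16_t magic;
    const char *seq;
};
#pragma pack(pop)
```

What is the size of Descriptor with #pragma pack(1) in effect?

flags at 0 (size 28, align 1) → ends 28
payload_len at 28 (size 4, align 1) → ends 32
dst at 32 (size 2, align 1) → ends 34
version at 34 (size 2, align 1) → ends 36
ttl at 36 (size 4, align 1) → ends 40
window at 40 (size 6, align 1) → ends 46
magic at 46 (size 2, align 1) → ends 48
seq at 48 (size 4, align 1) → ends 52
total 52 bytes, alignment 1

52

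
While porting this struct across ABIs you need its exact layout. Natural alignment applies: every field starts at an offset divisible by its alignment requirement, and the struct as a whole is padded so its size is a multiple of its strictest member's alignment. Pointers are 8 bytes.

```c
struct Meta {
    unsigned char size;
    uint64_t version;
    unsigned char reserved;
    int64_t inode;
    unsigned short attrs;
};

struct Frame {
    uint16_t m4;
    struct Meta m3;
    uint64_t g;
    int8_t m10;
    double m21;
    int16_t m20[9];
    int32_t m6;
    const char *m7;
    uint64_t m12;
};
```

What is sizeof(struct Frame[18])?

Meta: @0: size [1B, align 1] → 1; +7 pad (align 8); @8: version [8B, align 8] → 16; @16: reserved [1B, align 1] → 17; +7 pad (align 8); @24: inode [8B, align 8] → 32; @32: attrs [2B, align 2] → 34; +6 tail pad (align 8); size 40, align 8
@0: m4 [2B, align 2] → 2
+6 pad (align 8)
@8: m3 [40B, align 8] → 48
@48: g [8B, align 8] → 56
@56: m10 [1B, align 1] → 57
+7 pad (align 8)
@64: m21 [8B, align 8] → 72
@72: m20 [18B, align 2] → 90
+2 pad (align 4)
@92: m6 [4B, align 4] → 96
@96: m7 [8B, align 8] → 104
@104: m12 [8B, align 8] → 112
size 112, align 8
array of 18: 18 × 112 = 2016

2016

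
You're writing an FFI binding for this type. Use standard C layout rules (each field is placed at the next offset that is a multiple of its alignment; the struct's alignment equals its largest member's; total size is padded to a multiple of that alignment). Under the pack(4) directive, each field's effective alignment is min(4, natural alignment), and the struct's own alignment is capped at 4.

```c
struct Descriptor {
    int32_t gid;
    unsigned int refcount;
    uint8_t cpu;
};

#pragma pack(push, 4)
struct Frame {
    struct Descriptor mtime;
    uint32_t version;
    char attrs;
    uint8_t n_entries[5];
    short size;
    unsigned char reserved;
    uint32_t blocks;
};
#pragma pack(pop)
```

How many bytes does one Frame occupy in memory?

32 bytes

Descriptor: gid at 0 (size 4, align 4) → ends 4; refcount at 4 (size 4, align 4) → ends 8; cpu at 8 (size 1, align 1) → ends 9; tail pad 3 to reach multiple of 4; total 12 bytes, alignment 4
mtime at 0 (size 12, align 4) → ends 12
version at 12 (size 4, align 4) → ends 16
attrs at 16 (size 1, align 1) → ends 17
n_entries at 17 (size 5, align 1) → ends 22
size at 22 (size 2, align 2) → ends 24
reserved at 24 (size 1, align 1) → ends 25
pad 3 to align 4 for blocks
blocks at 28 (size 4, align 4) → ends 32
total 32 bytes, alignment 4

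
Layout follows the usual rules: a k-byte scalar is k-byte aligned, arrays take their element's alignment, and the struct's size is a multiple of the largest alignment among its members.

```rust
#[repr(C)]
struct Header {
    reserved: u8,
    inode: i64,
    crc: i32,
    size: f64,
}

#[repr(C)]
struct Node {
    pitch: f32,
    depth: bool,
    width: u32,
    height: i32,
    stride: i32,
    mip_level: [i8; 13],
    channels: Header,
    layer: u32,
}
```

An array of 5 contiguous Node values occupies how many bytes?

Header: 0..1  reserved  (1B, 1-aligned); 1..8  -- padding (7B); 8..16  inode  (8B, 8-aligned); 16..20  crc  (4B, 4-aligned); 20..24  -- padding (4B); 24..32  size  (8B, 8-aligned); sizeof = 32, alignof = 8
0..4  pitch  (4B, 4-aligned)
4..5  depth  (1B, 1-aligned)
5..8  -- padding (3B)
8..12  width  (4B, 4-aligned)
12..16  height  (4B, 4-aligned)
16..20  stride  (4B, 4-aligned)
20..33  mip_level  (13B, 1-aligned)
33..40  -- padding (7B)
40..72  channels  (32B, 8-aligned)
72..76  layer  (4B, 4-aligned)
76..80  -- tail padding (4B)
sizeof = 80, alignof = 8
array of 5: 5 × 80 = 400

400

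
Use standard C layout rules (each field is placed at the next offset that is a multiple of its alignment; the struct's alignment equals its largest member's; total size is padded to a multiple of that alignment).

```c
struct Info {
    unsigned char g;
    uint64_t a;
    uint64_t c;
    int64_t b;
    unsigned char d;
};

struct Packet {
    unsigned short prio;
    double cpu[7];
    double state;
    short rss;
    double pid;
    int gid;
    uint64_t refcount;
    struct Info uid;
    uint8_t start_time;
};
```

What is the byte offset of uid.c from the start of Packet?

120

Info: @0: g [1B, align 1] → 1; +7 pad (align 8); @8: a [8B, align 8] → 16; @16: c [8B, align 8] → 24; @24: b [8B, align 8] → 32; @32: d [1B, align 1] → 33; +7 tail pad (align 8); size 40, align 8
@0: prio [2B, align 2] → 2
+6 pad (align 8)
@8: cpu [56B, align 8] → 64
@64: state [8B, align 8] → 72
@72: rss [2B, align 2] → 74
+6 pad (align 8)
@80: pid [8B, align 8] → 88
@88: gid [4B, align 4] → 92
+4 pad (align 8)
@96: refcount [8B, align 8] → 104
@104: uid [40B, align 8] → 144
within Info: c at 16
104 + 16 = 120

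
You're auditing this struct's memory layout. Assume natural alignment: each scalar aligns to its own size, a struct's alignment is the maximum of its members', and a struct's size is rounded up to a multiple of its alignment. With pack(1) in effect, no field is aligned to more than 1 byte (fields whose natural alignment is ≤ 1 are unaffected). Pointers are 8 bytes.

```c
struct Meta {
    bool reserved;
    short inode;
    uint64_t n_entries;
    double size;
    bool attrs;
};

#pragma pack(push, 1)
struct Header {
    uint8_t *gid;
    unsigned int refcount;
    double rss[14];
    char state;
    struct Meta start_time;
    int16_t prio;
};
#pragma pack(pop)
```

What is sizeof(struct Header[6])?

Meta: @0: reserved [1B, align 1] → 1; +1 pad (align 2); @2: inode [2B, align 2] → 4; +4 pad (align 8); @8: n_entries [8B, align 8] → 16; @16: size [8B, align 8] → 24; @24: attrs [1B, align 1] → 25; +7 tail pad (align 8); size 32, align 8
@0: gid [8B, align 1] → 8
@8: refcount [4B, align 1] → 12
@12: rss [112B, align 1] → 124
@124: state [1B, align 1] → 125
@125: start_time [32B, align 1] → 157
@157: prio [2B, align 1] → 159
size 159, align 1
array of 6: 6 × 159 = 954

954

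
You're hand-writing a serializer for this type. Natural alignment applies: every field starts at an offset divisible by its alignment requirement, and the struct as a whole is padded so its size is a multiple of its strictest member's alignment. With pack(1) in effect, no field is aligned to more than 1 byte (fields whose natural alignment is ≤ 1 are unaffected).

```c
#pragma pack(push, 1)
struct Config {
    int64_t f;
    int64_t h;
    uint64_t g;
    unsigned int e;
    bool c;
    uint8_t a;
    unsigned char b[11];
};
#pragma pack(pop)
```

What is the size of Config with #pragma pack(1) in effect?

41

0..8  f  (8B, 1-aligned)
8..16  h  (8B, 1-aligned)
16..24  g  (8B, 1-aligned)
24..28  e  (4B, 1-aligned)
28..29  c  (1B, 1-aligned)
29..30  a  (1B, 1-aligned)
30..41  b  (11B, 1-aligned)
sizeof = 41, alignof = 1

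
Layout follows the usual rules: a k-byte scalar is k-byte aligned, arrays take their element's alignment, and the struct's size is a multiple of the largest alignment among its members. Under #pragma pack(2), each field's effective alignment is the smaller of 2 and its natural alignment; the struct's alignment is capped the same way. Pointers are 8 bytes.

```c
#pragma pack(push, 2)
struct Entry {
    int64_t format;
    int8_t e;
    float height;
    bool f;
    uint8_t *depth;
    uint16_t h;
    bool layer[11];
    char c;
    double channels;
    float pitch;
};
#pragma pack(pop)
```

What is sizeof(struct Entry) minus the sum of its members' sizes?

2

0..8  format  (8B, 2-aligned)
8..9  e  (1B, 1-aligned)
9..10  -- padding (1B)
10..14  height  (4B, 2-aligned)
14..15  f  (1B, 1-aligned)
15..16  -- padding (1B)
16..24  depth  (8B, 2-aligned)
24..26  h  (2B, 2-aligned)
26..37  layer  (11B, 1-aligned)
37..38  c  (1B, 1-aligned)
38..46  channels  (8B, 2-aligned)
46..50  pitch  (4B, 2-aligned)
sizeof = 50, alignof = 2
data bytes 48, size 50 → padding 2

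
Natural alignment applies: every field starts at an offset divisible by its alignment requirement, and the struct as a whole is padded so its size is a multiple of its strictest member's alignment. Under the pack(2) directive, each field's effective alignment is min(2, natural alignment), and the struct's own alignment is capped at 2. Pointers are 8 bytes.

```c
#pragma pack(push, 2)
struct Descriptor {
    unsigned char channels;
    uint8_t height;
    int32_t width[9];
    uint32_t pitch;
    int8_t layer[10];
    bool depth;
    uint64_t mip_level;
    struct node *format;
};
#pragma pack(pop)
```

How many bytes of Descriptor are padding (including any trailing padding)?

1

0..1  channels  (1B, 1-aligned)
1..2  height  (1B, 1-aligned)
2..38  width  (36B, 2-aligned)
38..42  pitch  (4B, 2-aligned)
42..52  layer  (10B, 1-aligned)
52..53  depth  (1B, 1-aligned)
53..54  -- padding (1B)
54..62  mip_level  (8B, 2-aligned)
62..70  format  (8B, 2-aligned)
sizeof = 70, alignof = 2
data bytes 69, size 70 → padding 1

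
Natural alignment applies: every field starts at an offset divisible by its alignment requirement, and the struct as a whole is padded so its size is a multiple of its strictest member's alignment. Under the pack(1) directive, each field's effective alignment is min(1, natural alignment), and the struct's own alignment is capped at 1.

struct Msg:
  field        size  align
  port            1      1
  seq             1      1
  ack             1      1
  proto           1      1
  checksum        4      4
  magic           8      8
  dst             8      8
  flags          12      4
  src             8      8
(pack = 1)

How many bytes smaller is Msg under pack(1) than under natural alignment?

natural layout:
  @0: port [1B, align 1] → 1
  @1: seq [1B, align 1] → 2
  @2: ack [1B, align 1] → 3
  @3: proto [1B, align 1] → 4
  @4: checksum [4B, align 4] → 8
  @8: magic [8B, align 8] → 16
  @16: dst [8B, align 8] → 24
  @24: flags [12B, align 4] → 36
  +4 pad (align 8)
  @40: src [8B, align 8] → 48
  size 48, align 8
packed(1) layout:
  @0: port [1B, align 1] → 1
  @1: seq [1B, align 1] → 2
  @2: ack [1B, align 1] → 3
  @3: proto [1B, align 1] → 4
  @4: checksum [4B, align 1] → 8
  @8: magic [8B, align 1] → 16
  @16: dst [8B, align 1] → 24
  @24: flags [12B, align 1] → 36
  @36: src [8B, align 1] → 44
  size 44, align 1
48 − 44 = 4

4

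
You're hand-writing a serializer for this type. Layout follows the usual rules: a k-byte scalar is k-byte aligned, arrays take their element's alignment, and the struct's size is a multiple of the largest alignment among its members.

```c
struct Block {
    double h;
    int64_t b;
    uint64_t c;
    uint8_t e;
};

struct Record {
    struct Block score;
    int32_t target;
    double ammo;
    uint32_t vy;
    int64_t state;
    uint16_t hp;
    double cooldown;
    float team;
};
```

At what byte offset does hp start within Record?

64

Block: @0: h [8B, align 8] → 8; @8: b [8B, align 8] → 16; @16: c [8B, align 8] → 24; @24: e [1B, align 1] → 25; +7 tail pad (align 8); size 32, align 8
@0: score [32B, align 8] → 32
@32: target [4B, align 4] → 36
+4 pad (align 8)
@40: ammo [8B, align 8] → 48
@48: vy [4B, align 4] → 52
+4 pad (align 8)
@56: state [8B, align 8] → 64
@64: hp [2B, align 2] → 66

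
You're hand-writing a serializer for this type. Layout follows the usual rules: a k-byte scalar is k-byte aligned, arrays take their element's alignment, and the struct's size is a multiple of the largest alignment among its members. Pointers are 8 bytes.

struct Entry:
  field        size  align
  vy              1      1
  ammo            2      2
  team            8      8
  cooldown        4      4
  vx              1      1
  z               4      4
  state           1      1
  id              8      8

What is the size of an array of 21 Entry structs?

0..1  vy  (1B, 1-aligned)
1..2  -- padding (1B)
2..4  ammo  (2B, 2-aligned)
4..8  -- padding (4B)
8..16  team  (8B, 8-aligned)
16..20  cooldown  (4B, 4-aligned)
20..21  vx  (1B, 1-aligned)
21..24  -- padding (3B)
24..28  z  (4B, 4-aligned)
28..29  state  (1B, 1-aligned)
29..32  -- padding (3B)
32..40  id  (8B, 8-aligned)
sizeof = 40, alignof = 8
array of 21: 21 × 40 = 840

840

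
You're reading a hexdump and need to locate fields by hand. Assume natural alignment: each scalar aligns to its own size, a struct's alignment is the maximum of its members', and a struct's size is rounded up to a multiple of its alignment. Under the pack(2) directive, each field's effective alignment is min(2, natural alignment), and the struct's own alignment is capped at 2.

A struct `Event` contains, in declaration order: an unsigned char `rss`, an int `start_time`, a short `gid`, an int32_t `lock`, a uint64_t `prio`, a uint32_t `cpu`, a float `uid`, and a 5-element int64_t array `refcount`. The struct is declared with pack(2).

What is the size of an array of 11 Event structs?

748

@0: rss [1B, align 1] → 1
+1 pad (align 2)
@2: start_time [4B, align 2] → 6
@6: gid [2B, align 2] → 8
@8: lock [4B, align 2] → 12
@12: prio [8B, align 2] → 20
@20: cpu [4B, align 2] → 24
@24: uid [4B, align 2] → 28
@28: refcount [40B, align 2] → 68
size 68, align 2
array of 11: 11 × 68 = 748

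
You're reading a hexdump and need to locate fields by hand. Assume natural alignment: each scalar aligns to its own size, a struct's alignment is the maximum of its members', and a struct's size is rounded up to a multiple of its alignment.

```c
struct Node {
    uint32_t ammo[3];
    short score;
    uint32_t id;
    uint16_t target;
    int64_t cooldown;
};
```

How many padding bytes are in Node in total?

4

ammo at 0 (size 12, align 4) → ends 12
score at 12 (size 2, align 2) → ends 14
pad 2 to align 4 for id
id at 16 (size 4, align 4) → ends 20
target at 20 (size 2, align 2) → ends 22
pad 2 to align 8 for cooldown
cooldown at 24 (size 8, align 8) → ends 32
total 32 bytes, alignment 8
data bytes 28, size 32 → padding 4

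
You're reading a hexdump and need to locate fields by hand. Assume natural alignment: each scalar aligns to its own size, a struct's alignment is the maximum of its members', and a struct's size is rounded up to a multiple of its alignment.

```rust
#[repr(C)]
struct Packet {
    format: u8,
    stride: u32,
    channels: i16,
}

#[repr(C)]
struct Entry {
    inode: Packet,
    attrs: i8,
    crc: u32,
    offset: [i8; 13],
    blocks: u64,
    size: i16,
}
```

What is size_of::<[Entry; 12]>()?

Packet: 0..1  format  (1B, 1-aligned); 1..4  -- padding (3B); 4..8  stride  (4B, 4-aligned); 8..10  channels  (2B, 2-aligned); 10..12  -- tail padding (2B); sizeof = 12, alignof = 4
0..12  inode  (12B, 4-aligned)
12..13  attrs  (1B, 1-aligned)
13..16  -- padding (3B)
16..20  crc  (4B, 4-aligned)
20..33  offset  (13B, 1-aligned)
33..40  -- padding (7B)
40..48  blocks  (8B, 8-aligned)
48..50  size  (2B, 2-aligned)
50..56  -- tail padding (6B)
sizeof = 56, alignof = 8
array of 12: 12 × 56 = 672

672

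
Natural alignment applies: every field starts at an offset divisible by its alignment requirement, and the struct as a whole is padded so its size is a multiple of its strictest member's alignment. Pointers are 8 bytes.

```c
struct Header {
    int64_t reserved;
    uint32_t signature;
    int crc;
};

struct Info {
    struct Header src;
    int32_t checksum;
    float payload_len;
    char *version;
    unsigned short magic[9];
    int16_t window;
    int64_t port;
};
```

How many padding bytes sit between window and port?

Header: reserved at 0 (size 8, align 8) → ends 8; signature at 8 (size 4, align 4) → ends 12; crc at 12 (size 4, align 4) → ends 16; total 16 bytes, alignment 8
src at 0 (size 16, align 8) → ends 16
checksum at 16 (size 4, align 4) → ends 20
payload_len at 20 (size 4, align 4) → ends 24
version at 24 (size 8, align 8) → ends 32
magic at 32 (size 18, align 2) → ends 50
window at 50 (size 2, align 2) → ends 52
pad 4 to align 8 for port
port at 56 (size 8, align 8) → ends 64

4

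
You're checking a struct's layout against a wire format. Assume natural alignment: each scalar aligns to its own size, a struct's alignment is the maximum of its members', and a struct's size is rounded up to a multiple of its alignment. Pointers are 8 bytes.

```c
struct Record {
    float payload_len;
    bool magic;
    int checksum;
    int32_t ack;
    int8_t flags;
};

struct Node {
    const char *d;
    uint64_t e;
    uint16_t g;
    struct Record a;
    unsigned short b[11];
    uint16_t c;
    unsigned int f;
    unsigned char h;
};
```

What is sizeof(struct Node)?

72

Record: payload_len at 0 (size 4, align 4) → ends 4; magic at 4 (size 1, align 1) → ends 5; pad 3 to align 4 for checksum; checksum at 8 (size 4, align 4) → ends 12; ack at 12 (size 4, align 4) → ends 16; flags at 16 (size 1, align 1) → ends 17; tail pad 3 to reach multiple of 4; total 20 bytes, alignment 4
d at 0 (size 8, align 8) → ends 8
e at 8 (size 8, align 8) → ends 16
g at 16 (size 2, align 2) → ends 18
pad 2 to align 4 for a
a at 20 (size 20, align 4) → ends 40
b at 40 (size 22, align 2) → ends 62
c at 62 (size 2, align 2) → ends 64
f at 64 (size 4, align 4) → ends 68
h at 68 (size 1, align 1) → ends 69
tail pad 3 to reach multiple of 8
total 72 bytes, alignment 8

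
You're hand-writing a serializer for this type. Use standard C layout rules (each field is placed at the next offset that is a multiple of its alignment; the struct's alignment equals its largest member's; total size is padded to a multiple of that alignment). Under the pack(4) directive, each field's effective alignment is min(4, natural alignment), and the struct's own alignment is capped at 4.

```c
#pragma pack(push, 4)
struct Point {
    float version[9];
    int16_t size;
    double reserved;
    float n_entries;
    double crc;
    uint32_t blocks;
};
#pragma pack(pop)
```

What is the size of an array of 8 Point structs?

0..36  version  (36B, 4-aligned)
36..38  size  (2B, 2-aligned)
38..40  -- padding (2B)
40..48  reserved  (8B, 4-aligned)
48..52  n_entries  (4B, 4-aligned)
52..60  crc  (8B, 4-aligned)
60..64  blocks  (4B, 4-aligned)
sizeof = 64, alignof = 4
array of 8: 8 × 64 = 512

512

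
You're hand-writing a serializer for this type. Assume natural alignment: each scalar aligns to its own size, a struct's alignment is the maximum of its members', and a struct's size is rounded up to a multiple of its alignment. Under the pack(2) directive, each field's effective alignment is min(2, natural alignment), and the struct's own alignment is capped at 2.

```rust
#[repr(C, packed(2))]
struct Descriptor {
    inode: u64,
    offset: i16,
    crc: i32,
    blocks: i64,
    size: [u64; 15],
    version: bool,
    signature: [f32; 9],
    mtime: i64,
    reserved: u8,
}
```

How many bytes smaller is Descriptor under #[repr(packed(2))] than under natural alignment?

10

natural layout:
  @0: inode [8B, align 8] → 8
  @8: offset [2B, align 2] → 10
  +2 pad (align 4)
  @12: crc [4B, align 4] → 16
  @16: blocks [8B, align 8] → 24
  @24: size [120B, align 8] → 144
  @144: version [1B, align 1] → 145
  +3 pad (align 4)
  @148: signature [36B, align 4] → 184
  @184: mtime [8B, align 8] → 192
  @192: reserved [1B, align 1] → 193
  +7 tail pad (align 8)
  size 200, align 8
packed(2) layout:
  @0: inode [8B, align 2] → 8
  @8: offset [2B, align 2] → 10
  @10: crc [4B, align 2] → 14
  @14: blocks [8B, align 2] → 22
  @22: size [120B, align 2] → 142
  @142: version [1B, align 1] → 143
  +1 pad (align 2)
  @144: signature [36B, align 2] → 180
  @180: mtime [8B, align 2] → 188
  @188: reserved [1B, align 1] → 189
  +1 tail pad (align 2)
  size 190, align 2
200 − 190 = 10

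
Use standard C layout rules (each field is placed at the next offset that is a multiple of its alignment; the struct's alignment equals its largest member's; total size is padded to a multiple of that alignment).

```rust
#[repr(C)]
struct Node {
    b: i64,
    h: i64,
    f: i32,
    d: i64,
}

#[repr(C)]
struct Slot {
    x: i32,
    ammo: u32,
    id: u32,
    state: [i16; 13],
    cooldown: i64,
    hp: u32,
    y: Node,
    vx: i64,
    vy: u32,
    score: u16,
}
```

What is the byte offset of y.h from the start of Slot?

64

Node: b at 0 (size 8, align 8) → ends 8; h at 8 (size 8, align 8) → ends 16; f at 16 (size 4, align 4) → ends 20; pad 4 to align 8 for d; d at 24 (size 8, align 8) → ends 32; total 32 bytes, alignment 8
x at 0 (size 4, align 4) → ends 4
ammo at 4 (size 4, align 4) → ends 8
id at 8 (size 4, align 4) → ends 12
state at 12 (size 26, align 2) → ends 38
pad 2 to align 8 for cooldown
cooldown at 40 (size 8, align 8) → ends 48
hp at 48 (size 4, align 4) → ends 52
pad 4 to align 8 for y
y at 56 (size 32, align 8) → ends 88
within Node: h at 8
56 + 8 = 64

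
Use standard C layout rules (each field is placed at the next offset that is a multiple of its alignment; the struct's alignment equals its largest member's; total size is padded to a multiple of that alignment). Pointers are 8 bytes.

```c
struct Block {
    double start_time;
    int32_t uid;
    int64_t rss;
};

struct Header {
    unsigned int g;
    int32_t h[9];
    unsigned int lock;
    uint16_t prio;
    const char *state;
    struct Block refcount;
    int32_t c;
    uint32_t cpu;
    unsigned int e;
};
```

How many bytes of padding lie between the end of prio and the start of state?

Block: @0: start_time [8B, align 8] → 8; @8: uid [4B, align 4] → 12; +4 pad (align 8); @16: rss [8B, align 8] → 24; size 24, align 8
@0: g [4B, align 4] → 4
@4: h [36B, align 4] → 40
@40: lock [4B, align 4] → 44
@44: prio [2B, align 2] → 46
+2 pad (align 8)
@48: state [8B, align 8] → 56

2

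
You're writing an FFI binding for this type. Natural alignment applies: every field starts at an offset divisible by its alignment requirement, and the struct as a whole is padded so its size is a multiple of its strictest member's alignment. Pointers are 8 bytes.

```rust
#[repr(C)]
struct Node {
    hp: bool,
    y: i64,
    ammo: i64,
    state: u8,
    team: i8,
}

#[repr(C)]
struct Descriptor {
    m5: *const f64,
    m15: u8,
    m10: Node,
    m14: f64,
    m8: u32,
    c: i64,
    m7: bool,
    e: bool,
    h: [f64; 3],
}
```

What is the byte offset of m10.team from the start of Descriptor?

Node: 0..1  hp  (1B, 1-aligned); 1..8  -- padding (7B); 8..16  y  (8B, 8-aligned); 16..24  ammo  (8B, 8-aligned); 24..25  state  (1B, 1-aligned); 25..26  team  (1B, 1-aligned); 26..32  -- tail padding (6B); sizeof = 32, alignof = 8
0..8  m5  (8B, 8-aligned)
8..9  m15  (1B, 1-aligned)
9..16  -- padding (7B)
16..48  m10  (32B, 8-aligned)
within Node: team at 25
16 + 25 = 41

41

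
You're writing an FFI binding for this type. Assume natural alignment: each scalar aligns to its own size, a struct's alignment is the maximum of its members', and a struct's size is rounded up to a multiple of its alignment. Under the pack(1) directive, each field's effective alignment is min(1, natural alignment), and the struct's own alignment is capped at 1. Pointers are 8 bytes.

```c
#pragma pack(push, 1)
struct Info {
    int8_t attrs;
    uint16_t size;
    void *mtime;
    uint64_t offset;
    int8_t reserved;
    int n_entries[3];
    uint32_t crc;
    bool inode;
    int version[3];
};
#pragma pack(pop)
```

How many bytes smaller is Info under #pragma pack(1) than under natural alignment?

natural layout:
  0..1  attrs  (1B, 1-aligned)
  1..2  -- padding (1B)
  2..4  size  (2B, 2-aligned)
  4..8  -- padding (4B)
  8..16  mtime  (8B, 8-aligned)
  16..24  offset  (8B, 8-aligned)
  24..25  reserved  (1B, 1-aligned)
  25..28  -- padding (3B)
  28..40  n_entries  (12B, 4-aligned)
  40..44  crc  (4B, 4-aligned)
  44..45  inode  (1B, 1-aligned)
  45..48  -- padding (3B)
  48..60  version  (12B, 4-aligned)
  60..64  -- tail padding (4B)
  sizeof = 64, alignof = 8
packed(1) layout:
  0..1  attrs  (1B, 1-aligned)
  1..3  size  (2B, 1-aligned)
  3..11  mtime  (8B, 1-aligned)
  11..19  offset  (8B, 1-aligned)
  19..20  reserved  (1B, 1-aligned)
  20..32  n_entries  (12B, 1-aligned)
  32..36  crc  (4B, 1-aligned)
  36..37  inode  (1B, 1-aligned)
  37..49  version  (12B, 1-aligned)
  sizeof = 49, alignof = 1
64 − 49 = 15

15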